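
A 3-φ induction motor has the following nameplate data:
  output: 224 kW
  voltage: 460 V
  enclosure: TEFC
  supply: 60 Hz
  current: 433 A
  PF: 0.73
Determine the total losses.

27.8 kW

P_in = √3·V·I·cosφ = 1.732×460×433×0.73 = 251835 W
P_out = 224000 W
Losses = P_in − P_out = 251835 − 224000 = 27835 W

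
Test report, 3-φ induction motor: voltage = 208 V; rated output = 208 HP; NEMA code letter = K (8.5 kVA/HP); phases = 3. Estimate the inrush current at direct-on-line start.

S_LR = 8.5 × 208 = 1768 kVA
I_LR = S_LR/(√3·V_L) = 1768000/(1.732×208) = 4910 A

4910 A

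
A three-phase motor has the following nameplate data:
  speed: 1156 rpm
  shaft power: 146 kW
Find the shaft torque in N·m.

1210 N·m

ω = 2π × 1156/60 = 121.1 rad/s
τ = P/ω = 146000/121.1 = 1210 N·m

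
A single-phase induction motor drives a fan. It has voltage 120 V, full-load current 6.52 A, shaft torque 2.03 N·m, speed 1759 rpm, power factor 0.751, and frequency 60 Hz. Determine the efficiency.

63.6 %

ω = 2π × 1759/60 = 184.2 rad/s; P_out = τω = 2.03 × 184.2 = 374 W
P_in = V·I·cosφ = 120 × 6.52 × 0.751 = 588 W
η = P_out / P_in = 374 / 588 = 0.636 = 63.6%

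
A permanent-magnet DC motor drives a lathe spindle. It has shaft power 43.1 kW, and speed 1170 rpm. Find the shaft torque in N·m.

ω = 2π × 1170/60 = 122.5 rad/s
τ = P/ω = 43100/122.5 = 352 N·m

352 N·m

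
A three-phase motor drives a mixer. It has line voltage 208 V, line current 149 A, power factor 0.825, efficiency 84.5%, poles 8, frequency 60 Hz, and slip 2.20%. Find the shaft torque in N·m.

406 N·m

P_in = √3·V·I·cosφ = 1.732 × 208 × 149 × 0.825 = 44284 W
P_out = η·P_in = 0.845 × 44284 = 37420 W
n_s = 120×60/8 = 900 rpm; n = 900×(1−0.022) = 880 rpm
ω = 2π×880/60 = 92.15 rad/s
τ = P_out/ω = 37420/92.15 = 406 N·m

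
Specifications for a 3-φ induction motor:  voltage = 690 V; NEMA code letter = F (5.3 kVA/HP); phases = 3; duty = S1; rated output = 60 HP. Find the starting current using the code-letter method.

S_LR = 5.3 × 60 = 318 kVA
I_LR = S_LR/(√3·V_L) = 318000/(1.732×690) = 266 A

266 A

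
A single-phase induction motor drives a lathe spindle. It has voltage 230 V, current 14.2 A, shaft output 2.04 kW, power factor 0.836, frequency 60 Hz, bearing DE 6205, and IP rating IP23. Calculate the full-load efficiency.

74.7 %

P_out = 2.04 kW = 2040 W
P_in = V·I·cosφ = 230 × 14.2 × 0.836 = 2730 W
η = P_out / P_in = 2040 / 2730 = 0.747 = 74.7%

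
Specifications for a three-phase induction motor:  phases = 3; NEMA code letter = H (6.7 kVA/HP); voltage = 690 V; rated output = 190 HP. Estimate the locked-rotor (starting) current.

1070 A

S_LR = 6.7 × 190 = 1273 kVA
I_LR = S_LR/(√3·V_L) = 1273000/(1.732×690) = 1070 A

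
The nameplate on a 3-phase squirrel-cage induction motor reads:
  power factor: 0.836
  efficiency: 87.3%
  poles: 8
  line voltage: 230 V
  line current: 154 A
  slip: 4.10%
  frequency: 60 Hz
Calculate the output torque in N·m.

495 N·m

P_in = √3·V·I·cosφ = 1.732 × 230 × 154 × 0.836 = 51286 W
P_out = η·P_in = 0.873 × 51286 = 44773 W
n_s = 120×60/8 = 900 rpm; n = 900×(1−0.041) = 863 rpm
ω = 2π×863/60 = 90.37 rad/s
τ = P_out/ω = 44773/90.37 = 495 N·m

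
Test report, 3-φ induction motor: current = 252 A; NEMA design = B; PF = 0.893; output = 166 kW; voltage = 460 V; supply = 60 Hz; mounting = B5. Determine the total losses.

13300 W

P_in = √3·V·I·cosφ = 1.732×460×252×0.893 = 179291 W
P_out = 166000 W
Losses = P_in − P_out = 179291 − 166000 = 13291 W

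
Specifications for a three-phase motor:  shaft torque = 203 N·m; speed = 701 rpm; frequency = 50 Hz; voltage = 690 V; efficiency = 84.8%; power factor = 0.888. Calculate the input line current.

ω = 2π×701/60 = 73.41 rad/s; P_out = τω = 203 × 73.41 = 14902 W
P_in = P_out / η = 14902 / 0.848 = 17573 W
I_L = P_in / (√3·V_L·cosφ) = 17573 / (1.732 × 690 × 0.888) = 16.6 A

16.6 A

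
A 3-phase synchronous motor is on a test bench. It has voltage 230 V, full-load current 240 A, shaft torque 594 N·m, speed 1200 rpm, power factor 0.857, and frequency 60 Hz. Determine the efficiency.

ω = 2π × 1200/60 = 125.7 rad/s; P_out = τω = 594 × 125.7 = 74666 W
P_in = √3·V_L·I_L·cosφ = 1.732 × 230 × 240 × 0.857 = 81935 W
η = P_out / P_in = 74666 / 81935 = 0.911 = 91.1%

91.1 %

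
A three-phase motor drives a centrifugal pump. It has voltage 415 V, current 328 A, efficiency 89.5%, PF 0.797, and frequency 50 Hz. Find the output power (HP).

225 HP

P_in = √3·V·I·cosφ = 1.732 × 415 × 328 × 0.797 = 187901 W
P_out = η·P_in = 0.895 × 187901 = 168171 W
= 168171/746 = 225 HP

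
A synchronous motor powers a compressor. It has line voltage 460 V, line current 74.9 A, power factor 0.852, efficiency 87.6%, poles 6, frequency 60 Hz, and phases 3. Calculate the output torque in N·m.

354 N·m

P_in = √3·V·I·cosφ = 1.732 × 460 × 74.9 × 0.852 = 50843 W
P_out = η·P_in = 0.876 × 50843 = 44538 W
n = n_s = 120×60/6 = 1200 rpm (synchronous)
ω = 2π×1200/60 = 125.7 rad/s
τ = P_out/ω = 44538/125.7 = 354 N·m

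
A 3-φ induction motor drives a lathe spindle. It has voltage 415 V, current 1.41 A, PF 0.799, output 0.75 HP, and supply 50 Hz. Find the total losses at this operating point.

P_in = √3·V·I·cosφ = 1.732×415×1.41×0.799 = 810 W
P_out = 0.75×746 = 560 W
Losses = P_in − P_out = 810 − 560 = 250 W

250 W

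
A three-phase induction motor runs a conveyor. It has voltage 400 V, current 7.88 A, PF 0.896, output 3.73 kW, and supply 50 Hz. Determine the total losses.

1.16 kW

P_in = √3·V·I·cosφ = 1.732×400×7.88×0.896 = 4892 W
P_out = 3730 W
Losses = P_in − P_out = 4892 − 3730 = 1162 W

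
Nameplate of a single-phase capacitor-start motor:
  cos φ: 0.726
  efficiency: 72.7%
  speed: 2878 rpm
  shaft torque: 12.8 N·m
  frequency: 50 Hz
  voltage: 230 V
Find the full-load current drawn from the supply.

ω = 2π×2878/60 = 301.4 rad/s; P_out = τω = 12.8 × 301.4 = 3858 W
P_in = P_out / η = 3858 / 0.727 = 5307 W
I = P_in / (V·cosφ) = 5307 / (230 × 0.726) = 31.8 A

31.8 A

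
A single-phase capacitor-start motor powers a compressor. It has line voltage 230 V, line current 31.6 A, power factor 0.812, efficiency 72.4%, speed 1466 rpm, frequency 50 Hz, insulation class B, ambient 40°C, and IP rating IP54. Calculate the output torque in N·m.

27.8 N·m

P_in = V·I·cosφ = 230 × 31.6 × 0.812 = 5902 W
P_out = η·P_in = 0.724 × 5902 = 4273 W
n = 1466 rpm
ω = 2π×1466/60 = 153.5 rad/s
τ = P_out/ω = 4273/153.5 = 27.8 N·m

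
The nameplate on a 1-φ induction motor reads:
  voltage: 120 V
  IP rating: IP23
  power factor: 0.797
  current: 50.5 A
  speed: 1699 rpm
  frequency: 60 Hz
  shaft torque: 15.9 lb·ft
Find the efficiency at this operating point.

τ = 15.9 lb·ft × 1.356 = 21.56 N·m
ω = 2π × 1699/60 = 177.9 rad/s; P_out = τω = 21.56 × 177.9 = 3836 W
P_in = V·I·cosφ = 120 × 50.5 × 0.797 = 4830 W
η = P_out / P_in = 3836 / 4830 = 0.794 = 79.4%

79.4 %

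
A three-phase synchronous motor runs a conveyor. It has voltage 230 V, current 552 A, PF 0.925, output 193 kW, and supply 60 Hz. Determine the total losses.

10.4 kW

P_in = √3·V·I·cosφ = 1.732×230×552×0.925 = 203403 W
P_out = 193000 W
Losses = P_in − P_out = 203403 − 193000 = 10403 W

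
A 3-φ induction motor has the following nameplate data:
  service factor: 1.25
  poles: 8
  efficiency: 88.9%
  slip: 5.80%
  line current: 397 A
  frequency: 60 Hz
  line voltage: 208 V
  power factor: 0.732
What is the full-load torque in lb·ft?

P_in = √3·V·I·cosφ = 1.732 × 208 × 397 × 0.732 = 104692 W
P_out = η·P_in = 0.889 × 104692 = 93071 W
n_s = 120×60/8 = 900 rpm; n = 900×(1−0.058) = 848 rpm
ω = 2π×848/60 = 88.8 rad/s
τ = P_out/ω = 93071/88.8 = 1048 N·m
In lb·ft: 1048/1.356 = 773 lb·ft

773 lb·ft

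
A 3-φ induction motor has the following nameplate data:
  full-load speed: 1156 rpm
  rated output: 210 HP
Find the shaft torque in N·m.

P_out = 210 × 746 = 156660 W
ω = 2π × 1156/60 = 121.1 rad/s
τ = P_out/ω = 156660/121.1 = 1290 N·m

1290 N·m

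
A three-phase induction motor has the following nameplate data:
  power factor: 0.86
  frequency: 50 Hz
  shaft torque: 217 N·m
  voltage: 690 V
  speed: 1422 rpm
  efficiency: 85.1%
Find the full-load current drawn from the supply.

36.9 A

ω = 2π×1422/60 = 148.9 rad/s; P_out = τω = 217 × 148.9 = 32311 W
P_in = P_out / η = 32311 / 0.851 = 37968 W
I_L = P_in / (√3·V_L·cosφ) = 37968 / (1.732 × 690 × 0.86) = 36.9 A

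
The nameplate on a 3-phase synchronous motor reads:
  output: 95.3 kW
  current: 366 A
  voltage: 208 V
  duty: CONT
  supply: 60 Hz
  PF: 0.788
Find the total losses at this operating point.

8600 W

P_in = √3·V·I·cosφ = 1.732×208×366×0.788 = 103901 W
P_out = 95300 W
Losses = P_in − P_out = 103901 − 95300 = 8601 W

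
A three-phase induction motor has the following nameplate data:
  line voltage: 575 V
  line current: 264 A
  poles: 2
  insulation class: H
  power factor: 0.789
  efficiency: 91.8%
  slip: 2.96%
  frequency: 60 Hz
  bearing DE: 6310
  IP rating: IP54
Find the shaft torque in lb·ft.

384 lb·ft

P_in = √3·V·I·cosφ = 1.732 × 575 × 264 × 0.789 = 207442 W
P_out = η·P_in = 0.918 × 207442 = 190432 W
n_s = 120×60/2 = 3600 rpm; n = 3600×(1−0.0296) = 3493 rpm
ω = 2π×3493/60 = 365.8 rad/s
τ = P_out/ω = 190432/365.8 = 520.6 N·m
In lb·ft: 520.6/1.356 = 384 lb·ft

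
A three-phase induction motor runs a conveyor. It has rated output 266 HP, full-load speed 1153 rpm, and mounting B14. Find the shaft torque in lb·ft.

1210 lb·ft

P_out = 266 × 746 = 198436 W
ω = 2π × 1153/60 = 120.7 rad/s
τ = P_out/ω = 198436/120.7 = 1644 N·m
In lb·ft: 1644/1.356 = 1210 lb·ft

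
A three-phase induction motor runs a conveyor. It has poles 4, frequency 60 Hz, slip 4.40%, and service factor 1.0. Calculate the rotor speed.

1721 rpm

n_s = 120f/p = 120×60/4 = 1800 rpm
n = n_s(1 − s) = 1800 × (1 − 0.044) = 1721 rpm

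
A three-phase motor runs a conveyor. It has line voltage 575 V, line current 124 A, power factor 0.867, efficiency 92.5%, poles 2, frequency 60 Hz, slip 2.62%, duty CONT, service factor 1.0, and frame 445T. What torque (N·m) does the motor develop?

P_in = √3·V·I·cosφ = 1.732 × 575 × 124 × 0.867 = 107067 W
P_out = η·P_in = 0.925 × 107067 = 99037 W
n_s = 120×60/2 = 3600 rpm; n = 3600×(1−0.0262) = 3506 rpm
ω = 2π×3506/60 = 367.1 rad/s
τ = P_out/ω = 99037/367.1 = 270 N·m

270 N·m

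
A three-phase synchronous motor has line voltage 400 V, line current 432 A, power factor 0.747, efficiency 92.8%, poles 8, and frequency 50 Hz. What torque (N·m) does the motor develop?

2640 N·m

P_in = √3·V·I·cosφ = 1.732 × 400 × 432 × 0.747 = 223569 W
P_out = η·P_in = 0.928 × 223569 = 207472 W
n = n_s = 120×50/8 = 750 rpm (synchronous)
ω = 2π×750/60 = 78.54 rad/s
τ = P_out/ω = 207472/78.54 = 2640 N·m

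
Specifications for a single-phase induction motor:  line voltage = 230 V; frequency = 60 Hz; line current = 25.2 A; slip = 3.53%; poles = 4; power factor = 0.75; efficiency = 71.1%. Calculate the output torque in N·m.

17 N·m

P_in = V·I·cosφ = 230 × 25.2 × 0.75 = 4347 W
P_out = η·P_in = 0.711 × 4347 = 3091 W
n_s = 120×60/4 = 1800 rpm; n = 1800×(1−0.0353) = 1736 rpm
ω = 2π×1736/60 = 181.8 rad/s
τ = P_out/ω = 3091/181.8 = 17 N·m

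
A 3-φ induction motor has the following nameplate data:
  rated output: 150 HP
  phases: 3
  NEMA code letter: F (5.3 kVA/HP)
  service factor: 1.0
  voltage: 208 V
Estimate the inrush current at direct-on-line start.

2210 A

S_LR = 5.3 × 150 = 795 kVA
I_LR = S_LR/(√3·V_L) = 795000/(1.732×208) = 2210 A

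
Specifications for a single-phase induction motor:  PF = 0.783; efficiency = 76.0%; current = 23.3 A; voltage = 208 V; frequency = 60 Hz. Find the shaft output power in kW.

2.88 kW

P_in = V·I·cosφ = 208 × 23.3 × 0.783 = 3795 W
P_out = η·P_in = 0.76 × 3795 = 2884 W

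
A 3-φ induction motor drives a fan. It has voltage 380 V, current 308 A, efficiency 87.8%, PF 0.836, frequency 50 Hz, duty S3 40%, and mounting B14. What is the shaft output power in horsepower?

P_in = √3·V·I·cosφ = 1.732 × 380 × 308 × 0.836 = 169468 W
P_out = η·P_in = 0.878 × 169468 = 148793 W
= 148793/746 = 199 HP

199 HP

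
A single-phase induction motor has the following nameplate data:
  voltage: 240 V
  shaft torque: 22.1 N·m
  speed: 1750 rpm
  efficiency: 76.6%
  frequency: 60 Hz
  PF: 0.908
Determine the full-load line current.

ω = 2π×1750/60 = 183.3 rad/s; P_out = τω = 22.1 × 183.3 = 4051 W
P_in = P_out / η = 4051 / 0.766 = 5289 W
I = P_in / (V·cosφ) = 5289 / (240 × 0.908) = 24.3 A

24.3 A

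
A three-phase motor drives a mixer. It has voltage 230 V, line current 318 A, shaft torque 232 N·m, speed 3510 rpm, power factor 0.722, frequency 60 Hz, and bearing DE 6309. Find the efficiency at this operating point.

93.2 %

ω = 2π × 3510/60 = 367.6 rad/s; P_out = τω = 232 × 367.6 = 85283 W
P_in = √3·V_L·I_L·cosφ = 1.732 × 230 × 318 × 0.722 = 91462 W
η = P_out / P_in = 85283 / 91462 = 0.932 = 93.2%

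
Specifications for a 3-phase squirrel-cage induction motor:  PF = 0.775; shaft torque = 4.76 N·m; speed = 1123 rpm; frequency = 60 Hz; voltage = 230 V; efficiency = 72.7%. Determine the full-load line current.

ω = 2π×1123/60 = 117.6 rad/s; P_out = τω = 4.76 × 117.6 = 560 W
P_in = P_out / η = 560 / 0.727 = 770 W
I_L = P_in / (√3·V_L·cosφ) = 770 / (1.732 × 230 × 0.775) = 2.49 A

2.49 A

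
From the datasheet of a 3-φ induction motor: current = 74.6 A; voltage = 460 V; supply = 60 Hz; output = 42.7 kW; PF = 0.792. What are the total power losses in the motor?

4.37 kW

P_in = √3·V·I·cosφ = 1.732×460×74.6×0.792 = 47073 W
P_out = 42700 W
Losses = P_in − P_out = 47073 − 42700 = 4373 W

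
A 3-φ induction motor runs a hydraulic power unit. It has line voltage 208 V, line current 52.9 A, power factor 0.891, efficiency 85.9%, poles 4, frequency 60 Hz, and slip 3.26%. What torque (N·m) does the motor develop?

80 N·m

P_in = √3·V·I·cosφ = 1.732 × 208 × 52.9 × 0.891 = 16980 W
P_out = η·P_in = 0.859 × 16980 = 14586 W
n_s = 120×60/4 = 1800 rpm; n = 1800×(1−0.0326) = 1741 rpm
ω = 2π×1741/60 = 182.3 rad/s
τ = P_out/ω = 14586/182.3 = 80 N·m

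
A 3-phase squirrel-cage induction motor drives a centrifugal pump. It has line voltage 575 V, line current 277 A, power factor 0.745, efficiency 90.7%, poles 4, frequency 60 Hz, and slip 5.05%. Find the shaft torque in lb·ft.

768 lb·ft

P_in = √3·V·I·cosφ = 1.732 × 575 × 277 × 0.745 = 205519 W
P_out = η·P_in = 0.907 × 205519 = 186406 W
n_s = 120×60/4 = 1800 rpm; n = 1800×(1−0.0505) = 1709 rpm
ω = 2π×1709/60 = 179 rad/s
τ = P_out/ω = 186406/179 = 1041 N·m
In lb·ft: 1041/1.356 = 768 lb·ft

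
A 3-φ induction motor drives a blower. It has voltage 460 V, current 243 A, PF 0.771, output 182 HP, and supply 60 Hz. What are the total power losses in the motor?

13.5 kW

P_in = √3·V·I·cosφ = 1.732×460×243×0.771 = 149268 W
P_out = 182×746 = 135772 W
Losses = P_in − P_out = 149268 − 135772 = 13496 W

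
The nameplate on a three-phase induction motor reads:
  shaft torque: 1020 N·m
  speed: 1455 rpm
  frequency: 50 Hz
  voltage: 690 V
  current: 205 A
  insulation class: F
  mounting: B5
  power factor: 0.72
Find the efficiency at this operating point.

88.1 %

ω = 2π × 1455/60 = 152.4 rad/s; P_out = τω = 1020 × 152.4 = 155448 W
P_in = √3·V_L·I_L·cosφ = 1.732 × 690 × 205 × 0.72 = 176394 W
η = P_out / P_in = 155448 / 176394 = 0.881 = 88.1%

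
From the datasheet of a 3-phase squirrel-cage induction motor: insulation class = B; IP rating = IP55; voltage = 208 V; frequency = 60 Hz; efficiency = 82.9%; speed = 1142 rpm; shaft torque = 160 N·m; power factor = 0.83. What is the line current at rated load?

ω = 2π×1142/60 = 119.6 rad/s; P_out = τω = 160 × 119.6 = 19136 W
P_in = P_out / η = 19136 / 0.829 = 23083 W
I_L = P_in / (√3·V_L·cosφ) = 23083 / (1.732 × 208 × 0.83) = 77.2 A

77.2 A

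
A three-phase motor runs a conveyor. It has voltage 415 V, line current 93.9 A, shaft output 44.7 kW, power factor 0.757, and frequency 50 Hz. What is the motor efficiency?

P_out = 44.7 kW = 44700 W
P_in = √3·V_L·I_L·cosφ = 1.732 × 415 × 93.9 × 0.757 = 51093 W
η = P_out / P_in = 44700 / 51093 = 0.875 = 87.5%

87.5 %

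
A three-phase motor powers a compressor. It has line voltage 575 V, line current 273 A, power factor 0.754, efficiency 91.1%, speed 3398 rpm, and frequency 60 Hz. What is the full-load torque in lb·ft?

P_in = √3·V·I·cosφ = 1.732 × 575 × 273 × 0.754 = 204998 W
P_out = η·P_in = 0.911 × 204998 = 186753 W
n = 3398 rpm
ω = 2π×3398/60 = 355.8 rad/s
τ = P_out/ω = 186753/355.8 = 524.9 N·m
In lb·ft: 524.9/1.356 = 387 lb·ft

387 lb·ft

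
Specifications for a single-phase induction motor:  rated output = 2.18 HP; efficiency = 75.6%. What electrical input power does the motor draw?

P_out = 2.18 × 746 = 1626 W
P_in = P_out/η = 1626/0.756 = 2151 W = 2.15 kW

2.15 kW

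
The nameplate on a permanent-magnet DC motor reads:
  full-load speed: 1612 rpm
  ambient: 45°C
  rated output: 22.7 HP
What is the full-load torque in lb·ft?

P_out = 22.7 × 746 = 16934 W
ω = 2π × 1612/60 = 168.8 rad/s
τ = P_out/ω = 16934/168.8 = 100.3 N·m
In lb·ft: 100.3/1.356 = 74 lb·ft

74 lb·ft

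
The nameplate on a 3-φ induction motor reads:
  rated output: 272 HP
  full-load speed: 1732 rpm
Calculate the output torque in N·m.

1120 N·m

P_out = 272 × 746 = 202912 W
ω = 2π × 1732/60 = 181.4 rad/s
τ = P_out/ω = 202912/181.4 = 1120 N·m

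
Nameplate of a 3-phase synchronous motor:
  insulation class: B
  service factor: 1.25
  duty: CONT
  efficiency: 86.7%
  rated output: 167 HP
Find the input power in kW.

P_out = 167 × 746 = 124582 W
P_in = P_out/η = 124582/0.867 = 143693 W = 144 kW

144 kW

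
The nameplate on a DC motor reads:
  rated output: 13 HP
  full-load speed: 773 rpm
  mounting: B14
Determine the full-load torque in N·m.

120 N·m

P_out = 13 × 746 = 9698 W
ω = 2π × 773/60 = 80.95 rad/s
τ = P_out/ω = 9698/80.95 = 120 N·m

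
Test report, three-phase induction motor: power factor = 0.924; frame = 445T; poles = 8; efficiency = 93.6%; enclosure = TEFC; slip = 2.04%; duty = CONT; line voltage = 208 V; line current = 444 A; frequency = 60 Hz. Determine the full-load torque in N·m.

1500 N·m

P_in = √3·V·I·cosφ = 1.732 × 208 × 444 × 0.924 = 147797 W
P_out = η·P_in = 0.936 × 147797 = 138338 W
n_s = 120×60/8 = 900 rpm; n = 900×(1−0.0204) = 882 rpm
ω = 2π×882/60 = 92.36 rad/s
τ = P_out/ω = 138338/92.36 = 1500 N·m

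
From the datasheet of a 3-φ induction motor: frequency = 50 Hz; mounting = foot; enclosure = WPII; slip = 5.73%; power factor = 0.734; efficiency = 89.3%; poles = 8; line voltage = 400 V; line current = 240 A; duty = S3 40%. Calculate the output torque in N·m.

P_in = √3·V·I·cosφ = 1.732 × 400 × 240 × 0.734 = 122044 W
P_out = η·P_in = 0.893 × 122044 = 108985 W
n_s = 120×50/8 = 750 rpm; n = 750×(1−0.0573) = 707 rpm
ω = 2π×707/60 = 74.04 rad/s
τ = P_out/ω = 108985/74.04 = 1470 N·m

1470 N·m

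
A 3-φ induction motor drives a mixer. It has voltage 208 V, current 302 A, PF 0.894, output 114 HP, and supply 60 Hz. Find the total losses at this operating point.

12.2 kW

P_in = √3·V·I·cosφ = 1.732×208×302×0.894 = 97265 W
P_out = 114×746 = 85044 W
Losses = P_in − P_out = 97265 − 85044 = 12221 W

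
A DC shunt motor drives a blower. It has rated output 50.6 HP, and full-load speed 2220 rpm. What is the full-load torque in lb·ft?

120 lb·ft

P_out = 50.6 × 746 = 37748 W
ω = 2π × 2220/60 = 232.5 rad/s
τ = P_out/ω = 37748/232.5 = 162.4 N·m
In lb·ft: 162.4/1.356 = 120 lb·ft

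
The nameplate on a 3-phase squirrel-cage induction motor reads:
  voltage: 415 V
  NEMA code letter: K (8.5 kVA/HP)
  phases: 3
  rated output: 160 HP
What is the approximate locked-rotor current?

S_LR = 8.5 × 160 = 1360 kVA
I_LR = S_LR/(√3·V_L) = 1360000/(1.732×415) = 1890 A

1890 A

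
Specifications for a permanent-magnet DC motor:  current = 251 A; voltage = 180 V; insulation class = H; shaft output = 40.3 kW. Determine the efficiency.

89.2 %

P_out = 40.3 kW = 40300 W
P_in = V·I = 180 × 251 = 45180 W
η = P_out / P_in = 40300 / 45180 = 0.892 = 89.2%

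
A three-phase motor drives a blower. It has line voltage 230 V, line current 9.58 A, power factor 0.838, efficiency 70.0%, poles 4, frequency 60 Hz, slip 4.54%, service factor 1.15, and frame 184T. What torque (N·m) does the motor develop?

P_in = √3·V·I·cosφ = 1.732 × 230 × 9.58 × 0.838 = 3198 W
P_out = η·P_in = 0.7 × 3198 = 2239 W
n_s = 120×60/4 = 1800 rpm; n = 1800×(1−0.0454) = 1718 rpm
ω = 2π×1718/60 = 179.9 rad/s
τ = P_out/ω = 2239/179.9 = 12.4 N·m

12.4 N·m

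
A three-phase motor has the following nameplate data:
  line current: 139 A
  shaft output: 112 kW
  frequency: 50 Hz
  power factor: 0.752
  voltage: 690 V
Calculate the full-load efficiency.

89.7 %

P_out = 112 kW = 112000 W
P_in = √3·V_L·I_L·cosφ = 1.732 × 690 × 139 × 0.752 = 124919 W
η = P_out / P_in = 112000 / 124919 = 0.897 = 89.7%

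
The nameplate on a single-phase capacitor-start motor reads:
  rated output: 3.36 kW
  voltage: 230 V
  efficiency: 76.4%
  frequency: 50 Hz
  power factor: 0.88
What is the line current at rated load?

21.7 A

P_out = 3.36 kW = 3360 W
P_in = P_out / η = 3360 / 0.764 = 4398 W
I = P_in / (V·cosφ) = 4398 / (230 × 0.88) = 21.7 A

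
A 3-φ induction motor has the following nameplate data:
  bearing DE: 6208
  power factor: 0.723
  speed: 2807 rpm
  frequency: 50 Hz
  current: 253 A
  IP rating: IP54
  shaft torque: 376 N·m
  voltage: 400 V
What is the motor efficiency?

ω = 2π × 2807/60 = 293.9 rad/s; P_out = τω = 376 × 293.9 = 110506 W
P_in = √3·V_L·I_L·cosφ = 1.732 × 400 × 253 × 0.723 = 126726 W
η = P_out / P_in = 110506 / 126726 = 0.872 = 87.2%

87.2 %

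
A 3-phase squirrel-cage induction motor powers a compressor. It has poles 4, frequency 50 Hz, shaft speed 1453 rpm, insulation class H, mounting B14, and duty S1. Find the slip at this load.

3.1 %

n_s = 120f/p = 120×50/4 = 1500 rpm
s = (n_s − n)/n_s = (1500 − 1453)/1500 = 0.0313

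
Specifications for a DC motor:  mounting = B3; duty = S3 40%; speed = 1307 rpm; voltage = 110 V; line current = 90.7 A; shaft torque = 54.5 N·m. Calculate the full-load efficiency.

74.8 %

ω = 2π × 1307/60 = 136.9 rad/s; P_out = τω = 54.5 × 136.9 = 7461 W
P_in = V·I = 110 × 90.7 = 9977 W
η = P_out / P_in = 7461 / 9977 = 0.748 = 74.8%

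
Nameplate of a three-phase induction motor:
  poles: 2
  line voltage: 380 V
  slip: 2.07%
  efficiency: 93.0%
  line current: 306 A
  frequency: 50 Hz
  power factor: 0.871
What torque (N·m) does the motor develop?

530 N·m

P_in = √3·V·I·cosφ = 1.732 × 380 × 306 × 0.871 = 175417 W
P_out = η·P_in = 0.93 × 175417 = 163138 W
n_s = 120×50/2 = 3000 rpm; n = 3000×(1−0.0207) = 2938 rpm
ω = 2π×2938/60 = 307.7 rad/s
τ = P_out/ω = 163138/307.7 = 530 N·m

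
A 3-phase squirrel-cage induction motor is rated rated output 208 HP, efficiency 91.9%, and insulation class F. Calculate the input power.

169 kW

P_out = 208 × 746 = 155168 W
P_in = P_out/η = 155168/0.919 = 168844 W = 169 kW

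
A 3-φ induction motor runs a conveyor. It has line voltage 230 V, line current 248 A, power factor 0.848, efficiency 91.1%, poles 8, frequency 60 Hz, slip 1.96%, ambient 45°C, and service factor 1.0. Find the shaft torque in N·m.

826 N·m

P_in = √3·V·I·cosφ = 1.732 × 230 × 248 × 0.848 = 83777 W
P_out = η·P_in = 0.911 × 83777 = 76321 W
n_s = 120×60/8 = 900 rpm; n = 900×(1−0.0196) = 882 rpm
ω = 2π×882/60 = 92.36 rad/s
τ = P_out/ω = 76321/92.36 = 826 N·m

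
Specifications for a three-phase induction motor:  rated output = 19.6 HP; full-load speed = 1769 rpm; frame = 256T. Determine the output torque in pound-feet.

58.2 lb·ft

P_out = 19.6 × 746 = 14622 W
ω = 2π × 1769/60 = 185.2 rad/s
τ = P_out/ω = 14622/185.2 = 78.95 N·m
In lb·ft: 78.95/1.356 = 58.2 lb·ft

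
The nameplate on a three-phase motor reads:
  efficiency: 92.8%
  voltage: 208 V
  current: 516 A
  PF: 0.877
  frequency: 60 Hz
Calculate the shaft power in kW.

P_in = √3·V·I·cosφ = 1.732 × 208 × 516 × 0.877 = 163027 W
P_out = η·P_in = 0.928 × 163027 = 151289 W

151 kW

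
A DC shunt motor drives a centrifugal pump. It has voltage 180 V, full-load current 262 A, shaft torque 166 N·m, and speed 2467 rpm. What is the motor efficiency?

90.9 %

ω = 2π × 2467/60 = 258.3 rad/s; P_out = τω = 166 × 258.3 = 42878 W
P_in = V·I = 180 × 262 = 47160 W
η = P_out / P_in = 42878 / 47160 = 0.909 = 90.9%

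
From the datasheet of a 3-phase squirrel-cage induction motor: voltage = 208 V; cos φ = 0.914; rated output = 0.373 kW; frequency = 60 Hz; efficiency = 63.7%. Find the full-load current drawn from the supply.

1.78 A

P_out = 0.373 kW = 373 W
P_in = P_out / η = 373 / 0.637 = 586 W
I_L = P_in / (√3·V_L·cosφ) = 586 / (1.732 × 208 × 0.914) = 1.78 A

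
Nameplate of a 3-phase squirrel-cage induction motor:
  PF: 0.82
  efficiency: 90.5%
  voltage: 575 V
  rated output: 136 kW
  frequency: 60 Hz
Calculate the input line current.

184 A

P_out = 136 kW = 136000 W
P_in = P_out / η = 136000 / 0.905 = 150276 W
I_L = P_in / (√3·V_L·cosφ) = 150276 / (1.732 × 575 × 0.82) = 184 A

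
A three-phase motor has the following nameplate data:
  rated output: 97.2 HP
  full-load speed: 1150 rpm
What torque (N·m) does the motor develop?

602 N·m

P_out = 97.2 × 746 = 72511 W
ω = 2π × 1150/60 = 120.4 rad/s
τ = P_out/ω = 72511/120.4 = 602 N·m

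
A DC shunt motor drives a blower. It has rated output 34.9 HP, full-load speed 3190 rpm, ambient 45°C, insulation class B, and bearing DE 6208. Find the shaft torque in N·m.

P_out = 34.9 × 746 = 26035 W
ω = 2π × 3190/60 = 334.1 rad/s
τ = P_out/ω = 26035/334.1 = 77.9 N·m

77.9 N·m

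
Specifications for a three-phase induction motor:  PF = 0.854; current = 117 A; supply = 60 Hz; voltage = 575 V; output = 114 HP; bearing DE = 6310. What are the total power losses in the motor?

14500 W

P_in = √3·V·I·cosφ = 1.732×575×117×0.854 = 99508 W
P_out = 114×746 = 85044 W
Losses = P_in − P_out = 99508 − 85044 = 14464 W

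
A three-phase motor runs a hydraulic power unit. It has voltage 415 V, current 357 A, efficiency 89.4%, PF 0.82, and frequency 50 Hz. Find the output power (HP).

P_in = √3·V·I·cosφ = 1.732 × 415 × 357 × 0.82 = 210416 W
P_out = η·P_in = 0.894 × 210416 = 188112 W
= 188112/746 = 252 HP

252 HP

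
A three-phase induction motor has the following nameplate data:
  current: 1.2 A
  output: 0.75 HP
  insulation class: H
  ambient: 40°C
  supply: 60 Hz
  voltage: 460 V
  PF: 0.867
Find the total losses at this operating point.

P_in = √3·V·I·cosφ = 1.732×460×1.2×0.867 = 829 W
P_out = 0.75×746 = 560 W
Losses = P_in − P_out = 829 − 560 = 269 W

269 W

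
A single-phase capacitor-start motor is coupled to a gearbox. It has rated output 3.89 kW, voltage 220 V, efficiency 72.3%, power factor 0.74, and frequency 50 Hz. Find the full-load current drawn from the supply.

33 A

P_out = 3.89 kW = 3890 W
P_in = P_out / η = 3890 / 0.723 = 5380 W
I = P_in / (V·cosφ) = 5380 / (220 × 0.74) = 33 A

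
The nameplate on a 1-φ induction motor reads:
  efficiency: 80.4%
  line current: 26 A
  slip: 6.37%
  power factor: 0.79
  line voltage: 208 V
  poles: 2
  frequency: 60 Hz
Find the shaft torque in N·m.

P_in = V·I·cosφ = 208 × 26 × 0.79 = 4272 W
P_out = η·P_in = 0.804 × 4272 = 3435 W
n_s = 120×60/2 = 3600 rpm; n = 3600×(1−0.0637) = 3371 rpm
ω = 2π×3371/60 = 353 rad/s
τ = P_out/ω = 3435/353 = 9.73 N·m

9.73 N·m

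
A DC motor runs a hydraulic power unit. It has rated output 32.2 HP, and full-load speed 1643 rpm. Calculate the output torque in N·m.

140 N·m

P_out = 32.2 × 746 = 24021 W
ω = 2π × 1643/60 = 172.1 rad/s
τ = P_out/ω = 24021/172.1 = 140 N·m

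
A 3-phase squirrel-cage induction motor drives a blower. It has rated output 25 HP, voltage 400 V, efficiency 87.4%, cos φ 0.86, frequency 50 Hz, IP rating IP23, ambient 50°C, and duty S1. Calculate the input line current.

35.8 A

P_out = 25 × 746 = 18650 W
P_in = P_out / η = 18650 / 0.874 = 21339 W
I_L = P_in / (√3·V_L·cosφ) = 21339 / (1.732 × 400 × 0.86) = 35.8 A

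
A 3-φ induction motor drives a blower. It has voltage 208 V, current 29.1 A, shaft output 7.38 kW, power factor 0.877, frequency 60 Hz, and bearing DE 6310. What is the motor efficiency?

80.3 %

P_out = 7.38 kW = 7380 W
P_in = √3·V_L·I_L·cosφ = 1.732 × 208 × 29.1 × 0.877 = 9194 W
η = P_out / P_in = 7380 / 9194 = 0.803 = 80.3%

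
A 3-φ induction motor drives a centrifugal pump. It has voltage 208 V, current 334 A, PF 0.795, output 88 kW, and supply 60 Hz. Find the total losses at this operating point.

7660 W

P_in = √3·V·I·cosφ = 1.732×208×334×0.795 = 95659 W
P_out = 88000 W
Losses = P_in − P_out = 95659 − 88000 = 7659 W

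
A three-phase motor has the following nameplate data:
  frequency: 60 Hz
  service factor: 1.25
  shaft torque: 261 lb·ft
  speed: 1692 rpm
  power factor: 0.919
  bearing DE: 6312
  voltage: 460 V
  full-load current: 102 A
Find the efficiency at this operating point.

84.0 %

τ = 261 lb·ft × 1.356 = 353.9 N·m
ω = 2π × 1692/60 = 177.2 rad/s; P_out = τω = 353.9 × 177.2 = 62711 W
P_in = √3·V_L·I_L·cosφ = 1.732 × 460 × 102 × 0.919 = 74683 W
η = P_out / P_in = 62711 / 74683 = 0.840 = 84.0%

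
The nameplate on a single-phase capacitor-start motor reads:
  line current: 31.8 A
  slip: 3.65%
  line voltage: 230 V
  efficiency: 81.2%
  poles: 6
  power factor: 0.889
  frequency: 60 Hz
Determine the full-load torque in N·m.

43.6 N·m

P_in = V·I·cosφ = 230 × 31.8 × 0.889 = 6502 W
P_out = η·P_in = 0.812 × 6502 = 5280 W
n_s = 120×60/6 = 1200 rpm; n = 1200×(1−0.0365) = 1156 rpm
ω = 2π×1156/60 = 121.1 rad/s
τ = P_out/ω = 5280/121.1 = 43.6 N·m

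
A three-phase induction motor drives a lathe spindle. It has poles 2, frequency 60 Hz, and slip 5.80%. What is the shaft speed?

n_s = 120f/p = 120×60/2 = 3600 rpm
n = n_s(1 − s) = 3600 × (1 − 0.058) = 3391 rpm

3391 rpm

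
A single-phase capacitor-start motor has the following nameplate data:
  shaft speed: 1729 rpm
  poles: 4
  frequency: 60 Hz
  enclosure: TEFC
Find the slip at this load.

3.94 %

n_s = 120f/p = 120×60/4 = 1800 rpm
s = (n_s − n)/n_s = (1800 − 1729)/1800 = 0.0394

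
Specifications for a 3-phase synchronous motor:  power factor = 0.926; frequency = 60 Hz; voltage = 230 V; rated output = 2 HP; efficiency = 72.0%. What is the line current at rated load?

5.62 A

P_out = 2 × 746 = 1492 W
P_in = P_out / η = 1492 / 0.720 = 2072 W
I_L = P_in / (√3·V_L·cosφ) = 2072 / (1.732 × 230 × 0.926) = 5.62 A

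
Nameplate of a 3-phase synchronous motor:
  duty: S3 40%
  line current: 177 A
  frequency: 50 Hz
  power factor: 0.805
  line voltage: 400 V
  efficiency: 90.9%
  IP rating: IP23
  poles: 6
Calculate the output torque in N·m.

857 N·m

P_in = √3·V·I·cosφ = 1.732 × 400 × 177 × 0.805 = 98714 W
P_out = η·P_in = 0.909 × 98714 = 89731 W
n = n_s = 120×50/6 = 1000 rpm (synchronous)
ω = 2π×1000/60 = 104.7 rad/s
τ = P_out/ω = 89731/104.7 = 857 N·m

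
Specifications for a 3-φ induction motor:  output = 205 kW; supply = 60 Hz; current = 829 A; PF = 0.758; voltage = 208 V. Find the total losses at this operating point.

21400 W

P_in = √3·V·I·cosφ = 1.732×208×829×0.758 = 226378 W
P_out = 205000 W
Losses = P_in − P_out = 226378 − 205000 = 21378 W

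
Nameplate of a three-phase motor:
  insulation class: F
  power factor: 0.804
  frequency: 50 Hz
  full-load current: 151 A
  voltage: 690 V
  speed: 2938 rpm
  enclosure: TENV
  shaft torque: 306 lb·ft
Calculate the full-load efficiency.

88.0 %

τ = 306 lb·ft × 1.356 = 414.9 N·m
ω = 2π × 2938/60 = 307.7 rad/s; P_out = τω = 414.9 × 307.7 = 127665 W
P_in = √3·V_L·I_L·cosφ = 1.732 × 690 × 151 × 0.804 = 145087 W
η = P_out / P_in = 127665 / 145087 = 0.880 = 88.0%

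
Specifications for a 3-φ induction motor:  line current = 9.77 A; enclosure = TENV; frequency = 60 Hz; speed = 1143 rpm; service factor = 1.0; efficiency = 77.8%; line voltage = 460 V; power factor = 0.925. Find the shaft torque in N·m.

P_in = √3·V·I·cosφ = 1.732 × 460 × 9.77 × 0.925 = 7200 W
P_out = η·P_in = 0.778 × 7200 = 5602 W
n = 1143 rpm
ω = 2π×1143/60 = 119.7 rad/s
τ = P_out/ω = 5602/119.7 = 46.8 N·m

46.8 N·m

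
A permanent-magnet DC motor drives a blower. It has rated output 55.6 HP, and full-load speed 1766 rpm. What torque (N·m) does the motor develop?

224 N·m

P_out = 55.6 × 746 = 41478 W
ω = 2π × 1766/60 = 184.9 rad/s
τ = P_out/ω = 41478/184.9 = 224 N·m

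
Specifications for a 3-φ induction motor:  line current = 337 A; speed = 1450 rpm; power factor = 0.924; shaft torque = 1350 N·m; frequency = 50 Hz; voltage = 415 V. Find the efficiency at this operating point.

91.6 %

ω = 2π × 1450/60 = 151.8 rad/s; P_out = τω = 1350 × 151.8 = 204930 W
P_in = √3·V_L·I_L·cosφ = 1.732 × 415 × 337 × 0.924 = 223819 W
η = P_out / P_in = 204930 / 223819 = 0.916 = 91.6%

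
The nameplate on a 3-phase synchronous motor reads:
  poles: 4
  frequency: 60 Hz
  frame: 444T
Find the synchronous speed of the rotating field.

1800 rpm

n_s = 120f/p = 120×60/4 = 1800 rpm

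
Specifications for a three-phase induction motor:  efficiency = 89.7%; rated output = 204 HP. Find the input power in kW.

170 kW

P_out = 204 × 746 = 152184 W
P_in = P_out/η = 152184/0.897 = 169659 W = 170 kW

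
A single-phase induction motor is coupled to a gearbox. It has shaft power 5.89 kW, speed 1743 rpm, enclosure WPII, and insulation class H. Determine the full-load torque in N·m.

ω = 2π × 1743/60 = 182.5 rad/s
τ = P/ω = 5890/182.5 = 32.3 N·m

32.3 N·m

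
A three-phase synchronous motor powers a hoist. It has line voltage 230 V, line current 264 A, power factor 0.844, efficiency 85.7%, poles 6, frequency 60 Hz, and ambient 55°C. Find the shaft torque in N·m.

P_in = √3·V·I·cosφ = 1.732 × 230 × 264 × 0.844 = 88761 W
P_out = η·P_in = 0.857 × 88761 = 76068 W
n = n_s = 120×60/6 = 1200 rpm (synchronous)
ω = 2π×1200/60 = 125.7 rad/s
τ = P_out/ω = 76068/125.7 = 605 N·m

605 N·m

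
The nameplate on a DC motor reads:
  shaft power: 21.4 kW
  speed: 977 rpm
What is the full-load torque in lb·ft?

ω = 2π × 977/60 = 102.3 rad/s
τ = P/ω = 21400/102.3 = 209.2 N·m
In lb·ft: 209.2/1.356 = 154 lb·ft

154 lb·ft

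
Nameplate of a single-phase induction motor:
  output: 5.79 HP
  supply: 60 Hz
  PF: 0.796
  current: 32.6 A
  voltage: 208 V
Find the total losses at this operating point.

P_in = V·I·cosφ = 208×32.6×0.796 = 5398 W
P_out = 5.79×746 = 4319 W
Losses = P_in − P_out = 5398 − 4319 = 1079 W

1.08 kW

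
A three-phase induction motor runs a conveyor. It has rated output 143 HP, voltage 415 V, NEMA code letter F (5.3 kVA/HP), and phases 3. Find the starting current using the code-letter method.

1050 A

S_LR = 5.3 × 143 = 757.9 kVA
I_LR = S_LR/(√3·V_L) = 757900/(1.732×415) = 1050 A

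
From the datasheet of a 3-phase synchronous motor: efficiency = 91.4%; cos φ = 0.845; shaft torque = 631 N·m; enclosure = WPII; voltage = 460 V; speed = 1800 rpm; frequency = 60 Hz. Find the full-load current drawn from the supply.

ω = 2π×1800/60 = 188.5 rad/s; P_out = τω = 631 × 188.5 = 118944 W
P_in = P_out / η = 118944 / 0.914 = 130136 W
I_L = P_in / (√3·V_L·cosφ) = 130136 / (1.732 × 460 × 0.845) = 193 A

193 A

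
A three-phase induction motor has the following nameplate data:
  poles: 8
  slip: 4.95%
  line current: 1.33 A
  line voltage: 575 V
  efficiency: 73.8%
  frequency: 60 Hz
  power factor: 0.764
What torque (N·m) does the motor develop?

P_in = √3·V·I·cosφ = 1.732 × 575 × 1.33 × 0.764 = 1012 W
P_out = η·P_in = 0.738 × 1012 = 747 W
n_s = 120×60/8 = 900 rpm; n = 900×(1−0.0495) = 855 rpm
ω = 2π×855/60 = 89.54 rad/s
τ = P_out/ω = 747/89.54 = 8.34 N·m

8.34 N·m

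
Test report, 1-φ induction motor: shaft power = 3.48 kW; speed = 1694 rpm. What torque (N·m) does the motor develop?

19.6 N·m

ω = 2π × 1694/60 = 177.4 rad/s
τ = P/ω = 3480/177.4 = 19.6 N·m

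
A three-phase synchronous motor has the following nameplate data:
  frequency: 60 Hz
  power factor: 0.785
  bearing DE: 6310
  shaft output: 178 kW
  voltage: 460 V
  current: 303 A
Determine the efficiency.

93.9 %

P_out = 178 kW = 178000 W
P_in = √3·V_L·I_L·cosφ = 1.732 × 460 × 303 × 0.785 = 189504 W
η = P_out / P_in = 178000 / 189504 = 0.939 = 93.9%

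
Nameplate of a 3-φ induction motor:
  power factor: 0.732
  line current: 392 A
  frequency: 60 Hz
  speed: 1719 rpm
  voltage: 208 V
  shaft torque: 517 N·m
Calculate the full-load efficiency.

90.0 %

ω = 2π × 1719/60 = 180 rad/s; P_out = τω = 517 × 180 = 93060 W
P_in = √3·V_L·I_L·cosφ = 1.732 × 208 × 392 × 0.732 = 103373 W
η = P_out / P_in = 93060 / 103373 = 0.900 = 90.0%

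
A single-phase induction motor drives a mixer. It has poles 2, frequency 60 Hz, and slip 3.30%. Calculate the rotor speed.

n_s = 120f/p = 120×60/2 = 3600 rpm
n = n_s(1 − s) = 3600 × (1 − 0.033) = 3481 rpm

3481 rpm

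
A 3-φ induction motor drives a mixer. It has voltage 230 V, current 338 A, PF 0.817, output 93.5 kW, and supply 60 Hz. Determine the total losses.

P_in = √3·V·I·cosφ = 1.732×230×338×0.817 = 110006 W
P_out = 93500 W
Losses = P_in − P_out = 110006 − 93500 = 16506 W

16.5 kW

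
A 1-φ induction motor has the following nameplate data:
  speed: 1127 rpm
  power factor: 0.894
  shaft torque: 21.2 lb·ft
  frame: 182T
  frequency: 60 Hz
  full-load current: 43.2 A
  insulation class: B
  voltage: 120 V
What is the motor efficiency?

73.2 %

τ = 21.2 lb·ft × 1.356 = 28.75 N·m
ω = 2π × 1127/60 = 118 rad/s; P_out = τω = 28.75 × 118 = 3393 W
P_in = V·I·cosφ = 120 × 43.2 × 0.894 = 4634 W
η = P_out / P_in = 3393 / 4634 = 0.732 = 73.2%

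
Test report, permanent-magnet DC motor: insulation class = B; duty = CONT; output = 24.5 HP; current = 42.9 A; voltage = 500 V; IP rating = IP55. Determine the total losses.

3170 W

P_in = V·I = 500×42.9 = 21450 W
P_out = 24.5×746 = 18277 W
Losses = P_in − P_out = 21450 − 18277 = 3173 W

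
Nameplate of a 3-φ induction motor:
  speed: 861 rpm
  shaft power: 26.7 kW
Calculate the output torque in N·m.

296 N·m

ω = 2π × 861/60 = 90.16 rad/s
τ = P/ω = 26700/90.16 = 296 N·m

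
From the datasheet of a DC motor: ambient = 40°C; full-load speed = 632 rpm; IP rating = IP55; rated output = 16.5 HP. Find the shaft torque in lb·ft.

P_out = 16.5 × 746 = 12309 W
ω = 2π × 632/60 = 66.18 rad/s
τ = P_out/ω = 12309/66.18 = 186 N·m
In lb·ft: 186/1.356 = 137 lb·ft

137 lb·ft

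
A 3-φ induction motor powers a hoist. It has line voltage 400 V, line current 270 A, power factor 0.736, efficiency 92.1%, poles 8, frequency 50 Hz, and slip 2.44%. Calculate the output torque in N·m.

1650 N·m

P_in = √3·V·I·cosφ = 1.732 × 400 × 270 × 0.736 = 137673 W
P_out = η·P_in = 0.921 × 137673 = 126797 W
n_s = 120×50/8 = 750 rpm; n = 750×(1−0.0244) = 732 rpm
ω = 2π×732/60 = 76.65 rad/s
τ = P_out/ω = 126797/76.65 = 1650 N·m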